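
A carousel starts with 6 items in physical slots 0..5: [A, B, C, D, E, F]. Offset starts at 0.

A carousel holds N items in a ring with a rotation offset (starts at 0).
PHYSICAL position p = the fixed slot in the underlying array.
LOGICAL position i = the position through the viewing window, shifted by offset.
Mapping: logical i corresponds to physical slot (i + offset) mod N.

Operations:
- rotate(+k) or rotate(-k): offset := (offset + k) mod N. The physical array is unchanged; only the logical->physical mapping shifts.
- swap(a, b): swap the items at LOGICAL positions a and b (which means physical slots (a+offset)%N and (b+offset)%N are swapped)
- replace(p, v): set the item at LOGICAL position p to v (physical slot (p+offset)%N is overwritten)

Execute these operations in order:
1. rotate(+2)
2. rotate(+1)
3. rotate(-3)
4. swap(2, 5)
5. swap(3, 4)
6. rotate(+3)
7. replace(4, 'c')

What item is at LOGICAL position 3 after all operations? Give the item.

Answer: A

Derivation:
After op 1 (rotate(+2)): offset=2, physical=[A,B,C,D,E,F], logical=[C,D,E,F,A,B]
After op 2 (rotate(+1)): offset=3, physical=[A,B,C,D,E,F], logical=[D,E,F,A,B,C]
After op 3 (rotate(-3)): offset=0, physical=[A,B,C,D,E,F], logical=[A,B,C,D,E,F]
After op 4 (swap(2, 5)): offset=0, physical=[A,B,F,D,E,C], logical=[A,B,F,D,E,C]
After op 5 (swap(3, 4)): offset=0, physical=[A,B,F,E,D,C], logical=[A,B,F,E,D,C]
After op 6 (rotate(+3)): offset=3, physical=[A,B,F,E,D,C], logical=[E,D,C,A,B,F]
After op 7 (replace(4, 'c')): offset=3, physical=[A,c,F,E,D,C], logical=[E,D,C,A,c,F]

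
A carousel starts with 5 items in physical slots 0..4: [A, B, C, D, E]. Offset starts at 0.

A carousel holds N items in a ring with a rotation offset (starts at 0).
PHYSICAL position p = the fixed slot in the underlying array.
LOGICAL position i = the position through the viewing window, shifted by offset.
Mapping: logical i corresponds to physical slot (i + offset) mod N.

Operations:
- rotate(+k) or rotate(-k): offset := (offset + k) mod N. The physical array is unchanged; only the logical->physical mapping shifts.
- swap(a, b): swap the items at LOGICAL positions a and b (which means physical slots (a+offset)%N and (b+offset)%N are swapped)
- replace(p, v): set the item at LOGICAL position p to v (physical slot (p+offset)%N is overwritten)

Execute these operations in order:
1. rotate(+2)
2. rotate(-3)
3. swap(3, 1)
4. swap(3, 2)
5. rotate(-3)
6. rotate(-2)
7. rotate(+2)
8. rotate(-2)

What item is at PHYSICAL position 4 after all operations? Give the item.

After op 1 (rotate(+2)): offset=2, physical=[A,B,C,D,E], logical=[C,D,E,A,B]
After op 2 (rotate(-3)): offset=4, physical=[A,B,C,D,E], logical=[E,A,B,C,D]
After op 3 (swap(3, 1)): offset=4, physical=[C,B,A,D,E], logical=[E,C,B,A,D]
After op 4 (swap(3, 2)): offset=4, physical=[C,A,B,D,E], logical=[E,C,A,B,D]
After op 5 (rotate(-3)): offset=1, physical=[C,A,B,D,E], logical=[A,B,D,E,C]
After op 6 (rotate(-2)): offset=4, physical=[C,A,B,D,E], logical=[E,C,A,B,D]
After op 7 (rotate(+2)): offset=1, physical=[C,A,B,D,E], logical=[A,B,D,E,C]
After op 8 (rotate(-2)): offset=4, physical=[C,A,B,D,E], logical=[E,C,A,B,D]

Answer: E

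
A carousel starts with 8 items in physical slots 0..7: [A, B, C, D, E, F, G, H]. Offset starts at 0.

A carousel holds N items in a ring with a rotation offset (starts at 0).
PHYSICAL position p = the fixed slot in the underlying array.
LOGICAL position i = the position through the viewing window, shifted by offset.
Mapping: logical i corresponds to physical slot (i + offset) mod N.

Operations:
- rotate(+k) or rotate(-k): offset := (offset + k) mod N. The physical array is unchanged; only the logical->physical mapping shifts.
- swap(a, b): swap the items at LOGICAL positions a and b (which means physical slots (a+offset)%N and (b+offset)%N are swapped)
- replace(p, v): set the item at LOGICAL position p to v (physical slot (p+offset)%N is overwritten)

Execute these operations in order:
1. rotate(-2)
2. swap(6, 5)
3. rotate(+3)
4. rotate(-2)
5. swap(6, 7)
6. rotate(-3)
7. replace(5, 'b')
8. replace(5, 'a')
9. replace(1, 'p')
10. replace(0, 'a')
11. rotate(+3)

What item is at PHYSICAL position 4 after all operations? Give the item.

Answer: a

Derivation:
After op 1 (rotate(-2)): offset=6, physical=[A,B,C,D,E,F,G,H], logical=[G,H,A,B,C,D,E,F]
After op 2 (swap(6, 5)): offset=6, physical=[A,B,C,E,D,F,G,H], logical=[G,H,A,B,C,E,D,F]
After op 3 (rotate(+3)): offset=1, physical=[A,B,C,E,D,F,G,H], logical=[B,C,E,D,F,G,H,A]
After op 4 (rotate(-2)): offset=7, physical=[A,B,C,E,D,F,G,H], logical=[H,A,B,C,E,D,F,G]
After op 5 (swap(6, 7)): offset=7, physical=[A,B,C,E,D,G,F,H], logical=[H,A,B,C,E,D,G,F]
After op 6 (rotate(-3)): offset=4, physical=[A,B,C,E,D,G,F,H], logical=[D,G,F,H,A,B,C,E]
After op 7 (replace(5, 'b')): offset=4, physical=[A,b,C,E,D,G,F,H], logical=[D,G,F,H,A,b,C,E]
After op 8 (replace(5, 'a')): offset=4, physical=[A,a,C,E,D,G,F,H], logical=[D,G,F,H,A,a,C,E]
After op 9 (replace(1, 'p')): offset=4, physical=[A,a,C,E,D,p,F,H], logical=[D,p,F,H,A,a,C,E]
After op 10 (replace(0, 'a')): offset=4, physical=[A,a,C,E,a,p,F,H], logical=[a,p,F,H,A,a,C,E]
After op 11 (rotate(+3)): offset=7, physical=[A,a,C,E,a,p,F,H], logical=[H,A,a,C,E,a,p,F]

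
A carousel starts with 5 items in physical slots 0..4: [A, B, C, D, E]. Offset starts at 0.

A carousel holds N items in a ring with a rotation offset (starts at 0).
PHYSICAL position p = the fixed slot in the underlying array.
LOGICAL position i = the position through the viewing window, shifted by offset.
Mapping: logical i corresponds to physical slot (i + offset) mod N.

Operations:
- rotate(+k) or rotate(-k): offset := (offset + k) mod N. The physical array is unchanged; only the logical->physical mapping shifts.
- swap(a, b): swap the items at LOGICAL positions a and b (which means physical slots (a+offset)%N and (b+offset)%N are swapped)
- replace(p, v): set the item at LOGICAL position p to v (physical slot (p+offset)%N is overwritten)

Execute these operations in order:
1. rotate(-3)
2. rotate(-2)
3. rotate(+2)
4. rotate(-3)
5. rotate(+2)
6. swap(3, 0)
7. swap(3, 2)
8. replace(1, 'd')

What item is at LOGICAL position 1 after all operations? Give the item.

Answer: d

Derivation:
After op 1 (rotate(-3)): offset=2, physical=[A,B,C,D,E], logical=[C,D,E,A,B]
After op 2 (rotate(-2)): offset=0, physical=[A,B,C,D,E], logical=[A,B,C,D,E]
After op 3 (rotate(+2)): offset=2, physical=[A,B,C,D,E], logical=[C,D,E,A,B]
After op 4 (rotate(-3)): offset=4, physical=[A,B,C,D,E], logical=[E,A,B,C,D]
After op 5 (rotate(+2)): offset=1, physical=[A,B,C,D,E], logical=[B,C,D,E,A]
After op 6 (swap(3, 0)): offset=1, physical=[A,E,C,D,B], logical=[E,C,D,B,A]
After op 7 (swap(3, 2)): offset=1, physical=[A,E,C,B,D], logical=[E,C,B,D,A]
After op 8 (replace(1, 'd')): offset=1, physical=[A,E,d,B,D], logical=[E,d,B,D,A]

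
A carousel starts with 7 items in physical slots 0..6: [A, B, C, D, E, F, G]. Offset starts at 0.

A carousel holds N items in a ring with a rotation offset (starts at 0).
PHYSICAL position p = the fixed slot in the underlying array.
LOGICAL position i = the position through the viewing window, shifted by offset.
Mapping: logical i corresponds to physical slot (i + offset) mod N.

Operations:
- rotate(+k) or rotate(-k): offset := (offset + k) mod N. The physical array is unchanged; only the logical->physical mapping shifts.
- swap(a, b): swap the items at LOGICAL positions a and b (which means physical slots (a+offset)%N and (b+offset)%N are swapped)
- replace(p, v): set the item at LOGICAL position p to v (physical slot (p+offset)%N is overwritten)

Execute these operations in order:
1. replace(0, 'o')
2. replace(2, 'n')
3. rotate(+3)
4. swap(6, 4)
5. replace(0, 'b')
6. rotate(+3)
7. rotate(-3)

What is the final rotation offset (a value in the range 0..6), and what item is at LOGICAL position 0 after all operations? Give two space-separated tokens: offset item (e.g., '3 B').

Answer: 3 b

Derivation:
After op 1 (replace(0, 'o')): offset=0, physical=[o,B,C,D,E,F,G], logical=[o,B,C,D,E,F,G]
After op 2 (replace(2, 'n')): offset=0, physical=[o,B,n,D,E,F,G], logical=[o,B,n,D,E,F,G]
After op 3 (rotate(+3)): offset=3, physical=[o,B,n,D,E,F,G], logical=[D,E,F,G,o,B,n]
After op 4 (swap(6, 4)): offset=3, physical=[n,B,o,D,E,F,G], logical=[D,E,F,G,n,B,o]
After op 5 (replace(0, 'b')): offset=3, physical=[n,B,o,b,E,F,G], logical=[b,E,F,G,n,B,o]
After op 6 (rotate(+3)): offset=6, physical=[n,B,o,b,E,F,G], logical=[G,n,B,o,b,E,F]
After op 7 (rotate(-3)): offset=3, physical=[n,B,o,b,E,F,G], logical=[b,E,F,G,n,B,o]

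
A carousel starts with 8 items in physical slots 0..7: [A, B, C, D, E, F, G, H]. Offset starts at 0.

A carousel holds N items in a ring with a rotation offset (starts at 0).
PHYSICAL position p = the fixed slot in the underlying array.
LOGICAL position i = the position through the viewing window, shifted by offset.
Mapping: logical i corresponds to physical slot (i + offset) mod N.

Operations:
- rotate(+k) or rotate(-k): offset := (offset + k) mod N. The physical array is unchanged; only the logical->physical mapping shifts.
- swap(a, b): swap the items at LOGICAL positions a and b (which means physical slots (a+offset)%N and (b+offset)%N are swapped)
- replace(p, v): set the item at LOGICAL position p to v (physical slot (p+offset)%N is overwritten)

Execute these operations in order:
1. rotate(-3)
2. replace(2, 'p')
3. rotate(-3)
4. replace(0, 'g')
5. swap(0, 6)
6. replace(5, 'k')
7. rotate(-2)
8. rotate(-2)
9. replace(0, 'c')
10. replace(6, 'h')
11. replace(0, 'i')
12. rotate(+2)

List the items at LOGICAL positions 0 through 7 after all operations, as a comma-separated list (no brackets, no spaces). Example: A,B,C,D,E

Answer: g,B,A,D,h,F,i,k

Derivation:
After op 1 (rotate(-3)): offset=5, physical=[A,B,C,D,E,F,G,H], logical=[F,G,H,A,B,C,D,E]
After op 2 (replace(2, 'p')): offset=5, physical=[A,B,C,D,E,F,G,p], logical=[F,G,p,A,B,C,D,E]
After op 3 (rotate(-3)): offset=2, physical=[A,B,C,D,E,F,G,p], logical=[C,D,E,F,G,p,A,B]
After op 4 (replace(0, 'g')): offset=2, physical=[A,B,g,D,E,F,G,p], logical=[g,D,E,F,G,p,A,B]
After op 5 (swap(0, 6)): offset=2, physical=[g,B,A,D,E,F,G,p], logical=[A,D,E,F,G,p,g,B]
After op 6 (replace(5, 'k')): offset=2, physical=[g,B,A,D,E,F,G,k], logical=[A,D,E,F,G,k,g,B]
After op 7 (rotate(-2)): offset=0, physical=[g,B,A,D,E,F,G,k], logical=[g,B,A,D,E,F,G,k]
After op 8 (rotate(-2)): offset=6, physical=[g,B,A,D,E,F,G,k], logical=[G,k,g,B,A,D,E,F]
After op 9 (replace(0, 'c')): offset=6, physical=[g,B,A,D,E,F,c,k], logical=[c,k,g,B,A,D,E,F]
After op 10 (replace(6, 'h')): offset=6, physical=[g,B,A,D,h,F,c,k], logical=[c,k,g,B,A,D,h,F]
After op 11 (replace(0, 'i')): offset=6, physical=[g,B,A,D,h,F,i,k], logical=[i,k,g,B,A,D,h,F]
After op 12 (rotate(+2)): offset=0, physical=[g,B,A,D,h,F,i,k], logical=[g,B,A,D,h,F,i,k]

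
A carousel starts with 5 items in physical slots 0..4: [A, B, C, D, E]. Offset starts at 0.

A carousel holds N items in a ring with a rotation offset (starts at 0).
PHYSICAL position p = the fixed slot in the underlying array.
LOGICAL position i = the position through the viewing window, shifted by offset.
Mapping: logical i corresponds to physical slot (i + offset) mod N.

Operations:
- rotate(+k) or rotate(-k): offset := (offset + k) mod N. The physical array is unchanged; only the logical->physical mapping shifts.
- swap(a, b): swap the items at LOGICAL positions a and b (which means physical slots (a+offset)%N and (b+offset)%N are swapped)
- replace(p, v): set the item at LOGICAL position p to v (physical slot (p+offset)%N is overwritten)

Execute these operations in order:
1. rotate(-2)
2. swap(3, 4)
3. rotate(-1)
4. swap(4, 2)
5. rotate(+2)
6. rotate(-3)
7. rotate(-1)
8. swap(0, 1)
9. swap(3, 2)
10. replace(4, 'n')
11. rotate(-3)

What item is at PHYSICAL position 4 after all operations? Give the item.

Answer: n

Derivation:
After op 1 (rotate(-2)): offset=3, physical=[A,B,C,D,E], logical=[D,E,A,B,C]
After op 2 (swap(3, 4)): offset=3, physical=[A,C,B,D,E], logical=[D,E,A,C,B]
After op 3 (rotate(-1)): offset=2, physical=[A,C,B,D,E], logical=[B,D,E,A,C]
After op 4 (swap(4, 2)): offset=2, physical=[A,E,B,D,C], logical=[B,D,C,A,E]
After op 5 (rotate(+2)): offset=4, physical=[A,E,B,D,C], logical=[C,A,E,B,D]
After op 6 (rotate(-3)): offset=1, physical=[A,E,B,D,C], logical=[E,B,D,C,A]
After op 7 (rotate(-1)): offset=0, physical=[A,E,B,D,C], logical=[A,E,B,D,C]
After op 8 (swap(0, 1)): offset=0, physical=[E,A,B,D,C], logical=[E,A,B,D,C]
After op 9 (swap(3, 2)): offset=0, physical=[E,A,D,B,C], logical=[E,A,D,B,C]
After op 10 (replace(4, 'n')): offset=0, physical=[E,A,D,B,n], logical=[E,A,D,B,n]
After op 11 (rotate(-3)): offset=2, physical=[E,A,D,B,n], logical=[D,B,n,E,A]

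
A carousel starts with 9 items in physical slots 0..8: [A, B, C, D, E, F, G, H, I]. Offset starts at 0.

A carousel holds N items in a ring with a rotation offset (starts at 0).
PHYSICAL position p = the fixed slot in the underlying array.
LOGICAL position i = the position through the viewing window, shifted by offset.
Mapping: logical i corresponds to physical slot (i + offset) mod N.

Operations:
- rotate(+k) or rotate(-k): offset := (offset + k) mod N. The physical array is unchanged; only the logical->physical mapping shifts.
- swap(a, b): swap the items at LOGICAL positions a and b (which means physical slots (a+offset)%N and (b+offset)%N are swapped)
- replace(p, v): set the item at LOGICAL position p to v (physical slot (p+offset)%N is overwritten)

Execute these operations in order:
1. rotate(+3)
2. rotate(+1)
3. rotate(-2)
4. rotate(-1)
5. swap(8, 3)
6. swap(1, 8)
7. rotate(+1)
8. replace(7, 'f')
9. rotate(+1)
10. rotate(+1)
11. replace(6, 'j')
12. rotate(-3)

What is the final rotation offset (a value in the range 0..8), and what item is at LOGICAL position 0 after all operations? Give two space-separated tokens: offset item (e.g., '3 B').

Answer: 1 j

Derivation:
After op 1 (rotate(+3)): offset=3, physical=[A,B,C,D,E,F,G,H,I], logical=[D,E,F,G,H,I,A,B,C]
After op 2 (rotate(+1)): offset=4, physical=[A,B,C,D,E,F,G,H,I], logical=[E,F,G,H,I,A,B,C,D]
After op 3 (rotate(-2)): offset=2, physical=[A,B,C,D,E,F,G,H,I], logical=[C,D,E,F,G,H,I,A,B]
After op 4 (rotate(-1)): offset=1, physical=[A,B,C,D,E,F,G,H,I], logical=[B,C,D,E,F,G,H,I,A]
After op 5 (swap(8, 3)): offset=1, physical=[E,B,C,D,A,F,G,H,I], logical=[B,C,D,A,F,G,H,I,E]
After op 6 (swap(1, 8)): offset=1, physical=[C,B,E,D,A,F,G,H,I], logical=[B,E,D,A,F,G,H,I,C]
After op 7 (rotate(+1)): offset=2, physical=[C,B,E,D,A,F,G,H,I], logical=[E,D,A,F,G,H,I,C,B]
After op 8 (replace(7, 'f')): offset=2, physical=[f,B,E,D,A,F,G,H,I], logical=[E,D,A,F,G,H,I,f,B]
After op 9 (rotate(+1)): offset=3, physical=[f,B,E,D,A,F,G,H,I], logical=[D,A,F,G,H,I,f,B,E]
After op 10 (rotate(+1)): offset=4, physical=[f,B,E,D,A,F,G,H,I], logical=[A,F,G,H,I,f,B,E,D]
After op 11 (replace(6, 'j')): offset=4, physical=[f,j,E,D,A,F,G,H,I], logical=[A,F,G,H,I,f,j,E,D]
After op 12 (rotate(-3)): offset=1, physical=[f,j,E,D,A,F,G,H,I], logical=[j,E,D,A,F,G,H,I,f]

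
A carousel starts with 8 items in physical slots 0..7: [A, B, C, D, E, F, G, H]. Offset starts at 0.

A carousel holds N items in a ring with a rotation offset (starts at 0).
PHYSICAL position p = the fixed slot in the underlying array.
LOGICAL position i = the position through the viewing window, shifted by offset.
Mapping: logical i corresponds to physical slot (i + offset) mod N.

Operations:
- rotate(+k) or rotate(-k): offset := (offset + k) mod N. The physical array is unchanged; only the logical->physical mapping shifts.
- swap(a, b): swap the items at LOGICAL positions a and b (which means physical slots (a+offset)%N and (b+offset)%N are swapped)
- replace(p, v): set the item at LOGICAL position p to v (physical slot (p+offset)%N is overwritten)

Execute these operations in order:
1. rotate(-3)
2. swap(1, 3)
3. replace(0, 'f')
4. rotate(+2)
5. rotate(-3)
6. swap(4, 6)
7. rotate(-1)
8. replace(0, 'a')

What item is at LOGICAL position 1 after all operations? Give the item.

After op 1 (rotate(-3)): offset=5, physical=[A,B,C,D,E,F,G,H], logical=[F,G,H,A,B,C,D,E]
After op 2 (swap(1, 3)): offset=5, physical=[G,B,C,D,E,F,A,H], logical=[F,A,H,G,B,C,D,E]
After op 3 (replace(0, 'f')): offset=5, physical=[G,B,C,D,E,f,A,H], logical=[f,A,H,G,B,C,D,E]
After op 4 (rotate(+2)): offset=7, physical=[G,B,C,D,E,f,A,H], logical=[H,G,B,C,D,E,f,A]
After op 5 (rotate(-3)): offset=4, physical=[G,B,C,D,E,f,A,H], logical=[E,f,A,H,G,B,C,D]
After op 6 (swap(4, 6)): offset=4, physical=[C,B,G,D,E,f,A,H], logical=[E,f,A,H,C,B,G,D]
After op 7 (rotate(-1)): offset=3, physical=[C,B,G,D,E,f,A,H], logical=[D,E,f,A,H,C,B,G]
After op 8 (replace(0, 'a')): offset=3, physical=[C,B,G,a,E,f,A,H], logical=[a,E,f,A,H,C,B,G]

Answer: E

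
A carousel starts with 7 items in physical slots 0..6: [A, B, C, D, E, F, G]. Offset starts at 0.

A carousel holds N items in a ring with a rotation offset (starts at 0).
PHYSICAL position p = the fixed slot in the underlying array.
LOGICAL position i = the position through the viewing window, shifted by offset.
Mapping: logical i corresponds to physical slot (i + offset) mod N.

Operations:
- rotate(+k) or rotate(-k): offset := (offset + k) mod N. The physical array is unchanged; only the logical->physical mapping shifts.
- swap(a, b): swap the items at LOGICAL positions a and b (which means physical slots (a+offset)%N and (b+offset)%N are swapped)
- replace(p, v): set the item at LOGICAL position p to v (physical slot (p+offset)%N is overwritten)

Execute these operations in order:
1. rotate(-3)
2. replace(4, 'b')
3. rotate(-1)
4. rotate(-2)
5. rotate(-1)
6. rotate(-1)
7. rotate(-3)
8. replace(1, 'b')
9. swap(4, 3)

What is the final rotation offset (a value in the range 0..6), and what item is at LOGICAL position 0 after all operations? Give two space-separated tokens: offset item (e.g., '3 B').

Answer: 3 D

Derivation:
After op 1 (rotate(-3)): offset=4, physical=[A,B,C,D,E,F,G], logical=[E,F,G,A,B,C,D]
After op 2 (replace(4, 'b')): offset=4, physical=[A,b,C,D,E,F,G], logical=[E,F,G,A,b,C,D]
After op 3 (rotate(-1)): offset=3, physical=[A,b,C,D,E,F,G], logical=[D,E,F,G,A,b,C]
After op 4 (rotate(-2)): offset=1, physical=[A,b,C,D,E,F,G], logical=[b,C,D,E,F,G,A]
After op 5 (rotate(-1)): offset=0, physical=[A,b,C,D,E,F,G], logical=[A,b,C,D,E,F,G]
After op 6 (rotate(-1)): offset=6, physical=[A,b,C,D,E,F,G], logical=[G,A,b,C,D,E,F]
After op 7 (rotate(-3)): offset=3, physical=[A,b,C,D,E,F,G], logical=[D,E,F,G,A,b,C]
After op 8 (replace(1, 'b')): offset=3, physical=[A,b,C,D,b,F,G], logical=[D,b,F,G,A,b,C]
After op 9 (swap(4, 3)): offset=3, physical=[G,b,C,D,b,F,A], logical=[D,b,F,A,G,b,C]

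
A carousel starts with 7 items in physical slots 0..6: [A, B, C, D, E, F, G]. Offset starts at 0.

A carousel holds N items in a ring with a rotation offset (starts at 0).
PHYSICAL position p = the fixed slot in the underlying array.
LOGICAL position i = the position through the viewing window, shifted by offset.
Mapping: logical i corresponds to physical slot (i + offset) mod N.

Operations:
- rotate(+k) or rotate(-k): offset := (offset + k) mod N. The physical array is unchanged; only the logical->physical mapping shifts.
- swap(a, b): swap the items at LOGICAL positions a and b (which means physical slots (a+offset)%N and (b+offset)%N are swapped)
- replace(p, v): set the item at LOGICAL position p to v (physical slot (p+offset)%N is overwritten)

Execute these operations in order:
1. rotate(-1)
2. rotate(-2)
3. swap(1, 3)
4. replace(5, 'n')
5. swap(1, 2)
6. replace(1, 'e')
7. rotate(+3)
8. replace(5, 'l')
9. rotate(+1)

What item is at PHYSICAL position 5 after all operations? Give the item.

Answer: l

Derivation:
After op 1 (rotate(-1)): offset=6, physical=[A,B,C,D,E,F,G], logical=[G,A,B,C,D,E,F]
After op 2 (rotate(-2)): offset=4, physical=[A,B,C,D,E,F,G], logical=[E,F,G,A,B,C,D]
After op 3 (swap(1, 3)): offset=4, physical=[F,B,C,D,E,A,G], logical=[E,A,G,F,B,C,D]
After op 4 (replace(5, 'n')): offset=4, physical=[F,B,n,D,E,A,G], logical=[E,A,G,F,B,n,D]
After op 5 (swap(1, 2)): offset=4, physical=[F,B,n,D,E,G,A], logical=[E,G,A,F,B,n,D]
After op 6 (replace(1, 'e')): offset=4, physical=[F,B,n,D,E,e,A], logical=[E,e,A,F,B,n,D]
After op 7 (rotate(+3)): offset=0, physical=[F,B,n,D,E,e,A], logical=[F,B,n,D,E,e,A]
After op 8 (replace(5, 'l')): offset=0, physical=[F,B,n,D,E,l,A], logical=[F,B,n,D,E,l,A]
After op 9 (rotate(+1)): offset=1, physical=[F,B,n,D,E,l,A], logical=[B,n,D,E,l,A,F]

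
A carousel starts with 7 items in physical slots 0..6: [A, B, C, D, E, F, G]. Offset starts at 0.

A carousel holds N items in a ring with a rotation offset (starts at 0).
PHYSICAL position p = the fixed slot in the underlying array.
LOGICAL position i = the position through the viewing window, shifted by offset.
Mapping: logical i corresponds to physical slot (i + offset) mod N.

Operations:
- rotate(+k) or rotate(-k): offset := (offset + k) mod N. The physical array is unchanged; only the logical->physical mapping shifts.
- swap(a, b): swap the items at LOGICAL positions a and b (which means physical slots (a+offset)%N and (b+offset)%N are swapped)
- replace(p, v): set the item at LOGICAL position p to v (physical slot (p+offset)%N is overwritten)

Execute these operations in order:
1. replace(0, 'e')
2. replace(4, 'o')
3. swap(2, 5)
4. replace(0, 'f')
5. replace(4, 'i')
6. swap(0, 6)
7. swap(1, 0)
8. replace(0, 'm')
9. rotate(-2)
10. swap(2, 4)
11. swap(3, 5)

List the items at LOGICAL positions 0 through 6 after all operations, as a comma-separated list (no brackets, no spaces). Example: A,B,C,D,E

Answer: C,f,F,D,m,G,i

Derivation:
After op 1 (replace(0, 'e')): offset=0, physical=[e,B,C,D,E,F,G], logical=[e,B,C,D,E,F,G]
After op 2 (replace(4, 'o')): offset=0, physical=[e,B,C,D,o,F,G], logical=[e,B,C,D,o,F,G]
After op 3 (swap(2, 5)): offset=0, physical=[e,B,F,D,o,C,G], logical=[e,B,F,D,o,C,G]
After op 4 (replace(0, 'f')): offset=0, physical=[f,B,F,D,o,C,G], logical=[f,B,F,D,o,C,G]
After op 5 (replace(4, 'i')): offset=0, physical=[f,B,F,D,i,C,G], logical=[f,B,F,D,i,C,G]
After op 6 (swap(0, 6)): offset=0, physical=[G,B,F,D,i,C,f], logical=[G,B,F,D,i,C,f]
After op 7 (swap(1, 0)): offset=0, physical=[B,G,F,D,i,C,f], logical=[B,G,F,D,i,C,f]
After op 8 (replace(0, 'm')): offset=0, physical=[m,G,F,D,i,C,f], logical=[m,G,F,D,i,C,f]
After op 9 (rotate(-2)): offset=5, physical=[m,G,F,D,i,C,f], logical=[C,f,m,G,F,D,i]
After op 10 (swap(2, 4)): offset=5, physical=[F,G,m,D,i,C,f], logical=[C,f,F,G,m,D,i]
After op 11 (swap(3, 5)): offset=5, physical=[F,D,m,G,i,C,f], logical=[C,f,F,D,m,G,i]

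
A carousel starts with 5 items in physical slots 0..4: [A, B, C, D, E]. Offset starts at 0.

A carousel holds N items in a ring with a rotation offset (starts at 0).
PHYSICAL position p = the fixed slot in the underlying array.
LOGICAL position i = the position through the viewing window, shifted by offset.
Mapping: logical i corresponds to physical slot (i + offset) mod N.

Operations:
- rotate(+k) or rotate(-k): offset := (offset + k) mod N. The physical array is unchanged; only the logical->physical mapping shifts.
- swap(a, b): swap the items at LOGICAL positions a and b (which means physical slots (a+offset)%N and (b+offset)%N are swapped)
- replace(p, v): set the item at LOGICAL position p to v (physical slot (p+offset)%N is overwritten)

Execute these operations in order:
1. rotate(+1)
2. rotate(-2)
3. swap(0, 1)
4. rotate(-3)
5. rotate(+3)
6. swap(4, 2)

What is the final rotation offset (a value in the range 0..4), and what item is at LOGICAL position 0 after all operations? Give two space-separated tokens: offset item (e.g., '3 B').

After op 1 (rotate(+1)): offset=1, physical=[A,B,C,D,E], logical=[B,C,D,E,A]
After op 2 (rotate(-2)): offset=4, physical=[A,B,C,D,E], logical=[E,A,B,C,D]
After op 3 (swap(0, 1)): offset=4, physical=[E,B,C,D,A], logical=[A,E,B,C,D]
After op 4 (rotate(-3)): offset=1, physical=[E,B,C,D,A], logical=[B,C,D,A,E]
After op 5 (rotate(+3)): offset=4, physical=[E,B,C,D,A], logical=[A,E,B,C,D]
After op 6 (swap(4, 2)): offset=4, physical=[E,D,C,B,A], logical=[A,E,D,C,B]

Answer: 4 A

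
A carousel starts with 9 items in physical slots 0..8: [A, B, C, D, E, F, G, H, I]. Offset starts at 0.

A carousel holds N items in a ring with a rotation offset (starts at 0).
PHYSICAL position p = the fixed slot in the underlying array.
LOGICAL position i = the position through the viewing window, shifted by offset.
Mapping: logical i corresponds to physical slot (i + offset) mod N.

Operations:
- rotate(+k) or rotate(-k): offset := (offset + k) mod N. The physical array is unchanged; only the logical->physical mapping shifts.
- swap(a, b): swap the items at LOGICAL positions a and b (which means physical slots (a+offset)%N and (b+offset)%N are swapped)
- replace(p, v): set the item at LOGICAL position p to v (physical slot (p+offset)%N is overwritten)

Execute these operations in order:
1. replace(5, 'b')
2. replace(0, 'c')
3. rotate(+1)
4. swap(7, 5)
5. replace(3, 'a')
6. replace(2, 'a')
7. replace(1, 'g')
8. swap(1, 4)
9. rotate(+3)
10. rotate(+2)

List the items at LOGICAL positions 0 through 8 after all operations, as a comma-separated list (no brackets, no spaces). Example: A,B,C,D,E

After op 1 (replace(5, 'b')): offset=0, physical=[A,B,C,D,E,b,G,H,I], logical=[A,B,C,D,E,b,G,H,I]
After op 2 (replace(0, 'c')): offset=0, physical=[c,B,C,D,E,b,G,H,I], logical=[c,B,C,D,E,b,G,H,I]
After op 3 (rotate(+1)): offset=1, physical=[c,B,C,D,E,b,G,H,I], logical=[B,C,D,E,b,G,H,I,c]
After op 4 (swap(7, 5)): offset=1, physical=[c,B,C,D,E,b,I,H,G], logical=[B,C,D,E,b,I,H,G,c]
After op 5 (replace(3, 'a')): offset=1, physical=[c,B,C,D,a,b,I,H,G], logical=[B,C,D,a,b,I,H,G,c]
After op 6 (replace(2, 'a')): offset=1, physical=[c,B,C,a,a,b,I,H,G], logical=[B,C,a,a,b,I,H,G,c]
After op 7 (replace(1, 'g')): offset=1, physical=[c,B,g,a,a,b,I,H,G], logical=[B,g,a,a,b,I,H,G,c]
After op 8 (swap(1, 4)): offset=1, physical=[c,B,b,a,a,g,I,H,G], logical=[B,b,a,a,g,I,H,G,c]
After op 9 (rotate(+3)): offset=4, physical=[c,B,b,a,a,g,I,H,G], logical=[a,g,I,H,G,c,B,b,a]
After op 10 (rotate(+2)): offset=6, physical=[c,B,b,a,a,g,I,H,G], logical=[I,H,G,c,B,b,a,a,g]

Answer: I,H,G,c,B,b,a,a,g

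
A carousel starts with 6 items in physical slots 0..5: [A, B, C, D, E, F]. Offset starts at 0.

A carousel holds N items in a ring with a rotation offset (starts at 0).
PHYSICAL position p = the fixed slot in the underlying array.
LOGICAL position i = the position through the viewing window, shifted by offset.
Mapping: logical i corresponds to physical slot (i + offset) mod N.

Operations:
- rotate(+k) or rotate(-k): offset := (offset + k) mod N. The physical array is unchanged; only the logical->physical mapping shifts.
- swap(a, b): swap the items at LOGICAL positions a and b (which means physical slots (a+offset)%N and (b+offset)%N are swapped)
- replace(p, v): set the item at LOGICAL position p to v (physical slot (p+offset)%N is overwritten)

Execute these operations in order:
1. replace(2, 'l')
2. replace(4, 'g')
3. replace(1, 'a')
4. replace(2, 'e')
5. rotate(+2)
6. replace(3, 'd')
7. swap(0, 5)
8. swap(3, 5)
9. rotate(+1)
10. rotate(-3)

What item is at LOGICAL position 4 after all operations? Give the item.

After op 1 (replace(2, 'l')): offset=0, physical=[A,B,l,D,E,F], logical=[A,B,l,D,E,F]
After op 2 (replace(4, 'g')): offset=0, physical=[A,B,l,D,g,F], logical=[A,B,l,D,g,F]
After op 3 (replace(1, 'a')): offset=0, physical=[A,a,l,D,g,F], logical=[A,a,l,D,g,F]
After op 4 (replace(2, 'e')): offset=0, physical=[A,a,e,D,g,F], logical=[A,a,e,D,g,F]
After op 5 (rotate(+2)): offset=2, physical=[A,a,e,D,g,F], logical=[e,D,g,F,A,a]
After op 6 (replace(3, 'd')): offset=2, physical=[A,a,e,D,g,d], logical=[e,D,g,d,A,a]
After op 7 (swap(0, 5)): offset=2, physical=[A,e,a,D,g,d], logical=[a,D,g,d,A,e]
After op 8 (swap(3, 5)): offset=2, physical=[A,d,a,D,g,e], logical=[a,D,g,e,A,d]
After op 9 (rotate(+1)): offset=3, physical=[A,d,a,D,g,e], logical=[D,g,e,A,d,a]
After op 10 (rotate(-3)): offset=0, physical=[A,d,a,D,g,e], logical=[A,d,a,D,g,e]

Answer: g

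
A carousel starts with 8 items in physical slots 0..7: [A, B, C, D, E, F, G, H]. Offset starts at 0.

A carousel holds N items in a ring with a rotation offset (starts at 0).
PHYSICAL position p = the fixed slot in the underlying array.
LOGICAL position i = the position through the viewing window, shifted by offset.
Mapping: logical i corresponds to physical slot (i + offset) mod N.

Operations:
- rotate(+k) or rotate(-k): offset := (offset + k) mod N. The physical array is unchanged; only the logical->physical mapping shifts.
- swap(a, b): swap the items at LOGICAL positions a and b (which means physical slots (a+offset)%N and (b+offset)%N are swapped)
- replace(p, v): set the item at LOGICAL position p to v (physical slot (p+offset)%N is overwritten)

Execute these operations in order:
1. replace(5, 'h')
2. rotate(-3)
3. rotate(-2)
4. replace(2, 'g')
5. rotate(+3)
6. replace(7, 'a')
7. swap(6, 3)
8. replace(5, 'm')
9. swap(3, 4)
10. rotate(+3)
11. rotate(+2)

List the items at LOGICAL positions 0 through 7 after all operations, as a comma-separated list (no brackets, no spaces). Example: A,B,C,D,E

After op 1 (replace(5, 'h')): offset=0, physical=[A,B,C,D,E,h,G,H], logical=[A,B,C,D,E,h,G,H]
After op 2 (rotate(-3)): offset=5, physical=[A,B,C,D,E,h,G,H], logical=[h,G,H,A,B,C,D,E]
After op 3 (rotate(-2)): offset=3, physical=[A,B,C,D,E,h,G,H], logical=[D,E,h,G,H,A,B,C]
After op 4 (replace(2, 'g')): offset=3, physical=[A,B,C,D,E,g,G,H], logical=[D,E,g,G,H,A,B,C]
After op 5 (rotate(+3)): offset=6, physical=[A,B,C,D,E,g,G,H], logical=[G,H,A,B,C,D,E,g]
After op 6 (replace(7, 'a')): offset=6, physical=[A,B,C,D,E,a,G,H], logical=[G,H,A,B,C,D,E,a]
After op 7 (swap(6, 3)): offset=6, physical=[A,E,C,D,B,a,G,H], logical=[G,H,A,E,C,D,B,a]
After op 8 (replace(5, 'm')): offset=6, physical=[A,E,C,m,B,a,G,H], logical=[G,H,A,E,C,m,B,a]
After op 9 (swap(3, 4)): offset=6, physical=[A,C,E,m,B,a,G,H], logical=[G,H,A,C,E,m,B,a]
After op 10 (rotate(+3)): offset=1, physical=[A,C,E,m,B,a,G,H], logical=[C,E,m,B,a,G,H,A]
After op 11 (rotate(+2)): offset=3, physical=[A,C,E,m,B,a,G,H], logical=[m,B,a,G,H,A,C,E]

Answer: m,B,a,G,H,A,C,E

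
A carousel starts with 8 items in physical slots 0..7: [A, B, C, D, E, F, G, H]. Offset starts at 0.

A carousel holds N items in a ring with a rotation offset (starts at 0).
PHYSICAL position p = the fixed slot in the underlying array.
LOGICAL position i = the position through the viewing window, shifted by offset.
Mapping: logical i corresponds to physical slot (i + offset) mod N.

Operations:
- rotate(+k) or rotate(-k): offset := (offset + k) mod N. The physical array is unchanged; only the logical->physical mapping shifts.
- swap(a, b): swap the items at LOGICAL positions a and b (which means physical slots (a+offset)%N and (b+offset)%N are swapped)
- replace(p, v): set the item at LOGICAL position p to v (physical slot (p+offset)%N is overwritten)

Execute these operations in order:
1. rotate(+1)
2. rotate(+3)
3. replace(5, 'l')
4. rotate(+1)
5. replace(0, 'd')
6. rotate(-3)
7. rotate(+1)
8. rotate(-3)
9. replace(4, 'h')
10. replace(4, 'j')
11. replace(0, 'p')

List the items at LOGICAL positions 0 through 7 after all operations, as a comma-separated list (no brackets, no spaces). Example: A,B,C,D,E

Answer: p,l,C,D,j,d,G,H

Derivation:
After op 1 (rotate(+1)): offset=1, physical=[A,B,C,D,E,F,G,H], logical=[B,C,D,E,F,G,H,A]
After op 2 (rotate(+3)): offset=4, physical=[A,B,C,D,E,F,G,H], logical=[E,F,G,H,A,B,C,D]
After op 3 (replace(5, 'l')): offset=4, physical=[A,l,C,D,E,F,G,H], logical=[E,F,G,H,A,l,C,D]
After op 4 (rotate(+1)): offset=5, physical=[A,l,C,D,E,F,G,H], logical=[F,G,H,A,l,C,D,E]
After op 5 (replace(0, 'd')): offset=5, physical=[A,l,C,D,E,d,G,H], logical=[d,G,H,A,l,C,D,E]
After op 6 (rotate(-3)): offset=2, physical=[A,l,C,D,E,d,G,H], logical=[C,D,E,d,G,H,A,l]
After op 7 (rotate(+1)): offset=3, physical=[A,l,C,D,E,d,G,H], logical=[D,E,d,G,H,A,l,C]
After op 8 (rotate(-3)): offset=0, physical=[A,l,C,D,E,d,G,H], logical=[A,l,C,D,E,d,G,H]
After op 9 (replace(4, 'h')): offset=0, physical=[A,l,C,D,h,d,G,H], logical=[A,l,C,D,h,d,G,H]
After op 10 (replace(4, 'j')): offset=0, physical=[A,l,C,D,j,d,G,H], logical=[A,l,C,D,j,d,G,H]
After op 11 (replace(0, 'p')): offset=0, physical=[p,l,C,D,j,d,G,H], logical=[p,l,C,D,j,d,G,H]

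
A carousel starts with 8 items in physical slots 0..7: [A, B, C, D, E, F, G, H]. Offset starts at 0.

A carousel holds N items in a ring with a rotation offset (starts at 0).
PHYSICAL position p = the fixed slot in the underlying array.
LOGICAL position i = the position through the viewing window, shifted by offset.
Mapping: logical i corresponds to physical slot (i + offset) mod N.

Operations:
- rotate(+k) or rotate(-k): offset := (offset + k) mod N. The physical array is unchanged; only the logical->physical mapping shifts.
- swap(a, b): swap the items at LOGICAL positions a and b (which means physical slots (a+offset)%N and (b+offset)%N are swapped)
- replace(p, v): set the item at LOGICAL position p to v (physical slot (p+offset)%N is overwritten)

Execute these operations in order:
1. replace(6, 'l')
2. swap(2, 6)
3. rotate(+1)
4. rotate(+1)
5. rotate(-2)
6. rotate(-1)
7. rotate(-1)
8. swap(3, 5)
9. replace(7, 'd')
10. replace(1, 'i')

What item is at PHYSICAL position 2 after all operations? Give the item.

After op 1 (replace(6, 'l')): offset=0, physical=[A,B,C,D,E,F,l,H], logical=[A,B,C,D,E,F,l,H]
After op 2 (swap(2, 6)): offset=0, physical=[A,B,l,D,E,F,C,H], logical=[A,B,l,D,E,F,C,H]
After op 3 (rotate(+1)): offset=1, physical=[A,B,l,D,E,F,C,H], logical=[B,l,D,E,F,C,H,A]
After op 4 (rotate(+1)): offset=2, physical=[A,B,l,D,E,F,C,H], logical=[l,D,E,F,C,H,A,B]
After op 5 (rotate(-2)): offset=0, physical=[A,B,l,D,E,F,C,H], logical=[A,B,l,D,E,F,C,H]
After op 6 (rotate(-1)): offset=7, physical=[A,B,l,D,E,F,C,H], logical=[H,A,B,l,D,E,F,C]
After op 7 (rotate(-1)): offset=6, physical=[A,B,l,D,E,F,C,H], logical=[C,H,A,B,l,D,E,F]
After op 8 (swap(3, 5)): offset=6, physical=[A,D,l,B,E,F,C,H], logical=[C,H,A,D,l,B,E,F]
After op 9 (replace(7, 'd')): offset=6, physical=[A,D,l,B,E,d,C,H], logical=[C,H,A,D,l,B,E,d]
After op 10 (replace(1, 'i')): offset=6, physical=[A,D,l,B,E,d,C,i], logical=[C,i,A,D,l,B,E,d]

Answer: l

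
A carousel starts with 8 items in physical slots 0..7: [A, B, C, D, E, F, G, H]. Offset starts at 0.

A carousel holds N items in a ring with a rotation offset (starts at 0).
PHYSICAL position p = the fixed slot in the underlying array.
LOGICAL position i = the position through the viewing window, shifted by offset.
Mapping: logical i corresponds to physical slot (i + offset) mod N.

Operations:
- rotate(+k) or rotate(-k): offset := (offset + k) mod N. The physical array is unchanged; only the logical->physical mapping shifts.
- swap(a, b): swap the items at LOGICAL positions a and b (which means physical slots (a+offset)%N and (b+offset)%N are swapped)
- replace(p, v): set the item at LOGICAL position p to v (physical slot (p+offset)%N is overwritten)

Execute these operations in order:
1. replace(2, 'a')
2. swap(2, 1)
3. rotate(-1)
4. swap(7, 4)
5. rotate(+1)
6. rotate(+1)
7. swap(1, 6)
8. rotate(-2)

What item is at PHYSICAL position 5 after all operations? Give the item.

After op 1 (replace(2, 'a')): offset=0, physical=[A,B,a,D,E,F,G,H], logical=[A,B,a,D,E,F,G,H]
After op 2 (swap(2, 1)): offset=0, physical=[A,a,B,D,E,F,G,H], logical=[A,a,B,D,E,F,G,H]
After op 3 (rotate(-1)): offset=7, physical=[A,a,B,D,E,F,G,H], logical=[H,A,a,B,D,E,F,G]
After op 4 (swap(7, 4)): offset=7, physical=[A,a,B,G,E,F,D,H], logical=[H,A,a,B,G,E,F,D]
After op 5 (rotate(+1)): offset=0, physical=[A,a,B,G,E,F,D,H], logical=[A,a,B,G,E,F,D,H]
After op 6 (rotate(+1)): offset=1, physical=[A,a,B,G,E,F,D,H], logical=[a,B,G,E,F,D,H,A]
After op 7 (swap(1, 6)): offset=1, physical=[A,a,H,G,E,F,D,B], logical=[a,H,G,E,F,D,B,A]
After op 8 (rotate(-2)): offset=7, physical=[A,a,H,G,E,F,D,B], logical=[B,A,a,H,G,E,F,D]

Answer: F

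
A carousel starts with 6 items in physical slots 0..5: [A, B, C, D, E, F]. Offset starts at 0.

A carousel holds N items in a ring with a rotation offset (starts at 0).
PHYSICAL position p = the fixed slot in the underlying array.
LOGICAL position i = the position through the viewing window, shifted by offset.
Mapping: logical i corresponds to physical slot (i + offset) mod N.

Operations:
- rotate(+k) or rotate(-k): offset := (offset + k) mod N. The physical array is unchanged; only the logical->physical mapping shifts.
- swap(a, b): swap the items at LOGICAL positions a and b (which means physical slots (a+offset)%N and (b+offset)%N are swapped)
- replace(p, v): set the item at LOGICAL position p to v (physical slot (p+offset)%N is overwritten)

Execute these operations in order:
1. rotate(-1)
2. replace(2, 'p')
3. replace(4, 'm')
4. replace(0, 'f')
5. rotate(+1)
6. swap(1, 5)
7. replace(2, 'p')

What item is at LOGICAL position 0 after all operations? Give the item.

After op 1 (rotate(-1)): offset=5, physical=[A,B,C,D,E,F], logical=[F,A,B,C,D,E]
After op 2 (replace(2, 'p')): offset=5, physical=[A,p,C,D,E,F], logical=[F,A,p,C,D,E]
After op 3 (replace(4, 'm')): offset=5, physical=[A,p,C,m,E,F], logical=[F,A,p,C,m,E]
After op 4 (replace(0, 'f')): offset=5, physical=[A,p,C,m,E,f], logical=[f,A,p,C,m,E]
After op 5 (rotate(+1)): offset=0, physical=[A,p,C,m,E,f], logical=[A,p,C,m,E,f]
After op 6 (swap(1, 5)): offset=0, physical=[A,f,C,m,E,p], logical=[A,f,C,m,E,p]
After op 7 (replace(2, 'p')): offset=0, physical=[A,f,p,m,E,p], logical=[A,f,p,m,E,p]

Answer: A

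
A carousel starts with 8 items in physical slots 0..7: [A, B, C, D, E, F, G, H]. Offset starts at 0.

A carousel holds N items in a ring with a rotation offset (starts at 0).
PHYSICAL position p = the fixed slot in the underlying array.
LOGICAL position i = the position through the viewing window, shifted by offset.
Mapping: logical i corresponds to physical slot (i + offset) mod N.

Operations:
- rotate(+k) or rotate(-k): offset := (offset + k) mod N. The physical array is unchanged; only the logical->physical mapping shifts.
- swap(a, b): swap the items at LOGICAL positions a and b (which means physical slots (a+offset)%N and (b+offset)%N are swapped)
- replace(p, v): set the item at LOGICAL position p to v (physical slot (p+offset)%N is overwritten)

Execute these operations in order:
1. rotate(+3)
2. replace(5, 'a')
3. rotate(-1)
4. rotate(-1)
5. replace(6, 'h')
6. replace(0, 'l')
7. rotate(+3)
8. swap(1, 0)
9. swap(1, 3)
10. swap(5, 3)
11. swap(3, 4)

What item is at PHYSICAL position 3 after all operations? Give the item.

After op 1 (rotate(+3)): offset=3, physical=[A,B,C,D,E,F,G,H], logical=[D,E,F,G,H,A,B,C]
After op 2 (replace(5, 'a')): offset=3, physical=[a,B,C,D,E,F,G,H], logical=[D,E,F,G,H,a,B,C]
After op 3 (rotate(-1)): offset=2, physical=[a,B,C,D,E,F,G,H], logical=[C,D,E,F,G,H,a,B]
After op 4 (rotate(-1)): offset=1, physical=[a,B,C,D,E,F,G,H], logical=[B,C,D,E,F,G,H,a]
After op 5 (replace(6, 'h')): offset=1, physical=[a,B,C,D,E,F,G,h], logical=[B,C,D,E,F,G,h,a]
After op 6 (replace(0, 'l')): offset=1, physical=[a,l,C,D,E,F,G,h], logical=[l,C,D,E,F,G,h,a]
After op 7 (rotate(+3)): offset=4, physical=[a,l,C,D,E,F,G,h], logical=[E,F,G,h,a,l,C,D]
After op 8 (swap(1, 0)): offset=4, physical=[a,l,C,D,F,E,G,h], logical=[F,E,G,h,a,l,C,D]
After op 9 (swap(1, 3)): offset=4, physical=[a,l,C,D,F,h,G,E], logical=[F,h,G,E,a,l,C,D]
After op 10 (swap(5, 3)): offset=4, physical=[a,E,C,D,F,h,G,l], logical=[F,h,G,l,a,E,C,D]
After op 11 (swap(3, 4)): offset=4, physical=[l,E,C,D,F,h,G,a], logical=[F,h,G,a,l,E,C,D]

Answer: D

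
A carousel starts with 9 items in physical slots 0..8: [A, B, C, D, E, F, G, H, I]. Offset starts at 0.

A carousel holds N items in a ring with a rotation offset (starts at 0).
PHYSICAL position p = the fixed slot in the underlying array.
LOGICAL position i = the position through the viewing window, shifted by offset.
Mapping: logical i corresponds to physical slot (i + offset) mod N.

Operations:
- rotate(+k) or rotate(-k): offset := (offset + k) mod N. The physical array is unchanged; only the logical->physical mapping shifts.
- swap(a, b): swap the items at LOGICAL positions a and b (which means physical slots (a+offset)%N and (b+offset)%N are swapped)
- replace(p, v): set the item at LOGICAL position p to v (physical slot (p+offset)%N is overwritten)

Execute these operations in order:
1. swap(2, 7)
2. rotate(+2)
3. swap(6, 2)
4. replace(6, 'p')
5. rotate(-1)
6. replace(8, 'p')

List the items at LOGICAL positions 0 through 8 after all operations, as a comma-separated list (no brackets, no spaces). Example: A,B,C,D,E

Answer: B,H,D,I,F,G,C,p,p

Derivation:
After op 1 (swap(2, 7)): offset=0, physical=[A,B,H,D,E,F,G,C,I], logical=[A,B,H,D,E,F,G,C,I]
After op 2 (rotate(+2)): offset=2, physical=[A,B,H,D,E,F,G,C,I], logical=[H,D,E,F,G,C,I,A,B]
After op 3 (swap(6, 2)): offset=2, physical=[A,B,H,D,I,F,G,C,E], logical=[H,D,I,F,G,C,E,A,B]
After op 4 (replace(6, 'p')): offset=2, physical=[A,B,H,D,I,F,G,C,p], logical=[H,D,I,F,G,C,p,A,B]
After op 5 (rotate(-1)): offset=1, physical=[A,B,H,D,I,F,G,C,p], logical=[B,H,D,I,F,G,C,p,A]
After op 6 (replace(8, 'p')): offset=1, physical=[p,B,H,D,I,F,G,C,p], logical=[B,H,D,I,F,G,C,p,p]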